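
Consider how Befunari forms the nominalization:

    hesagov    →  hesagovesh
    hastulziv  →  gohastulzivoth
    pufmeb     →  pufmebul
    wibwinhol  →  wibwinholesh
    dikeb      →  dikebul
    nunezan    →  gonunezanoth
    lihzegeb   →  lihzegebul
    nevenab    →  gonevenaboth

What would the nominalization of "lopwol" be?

pufmeb and nevenab both end in -b yet inflect differently (pufmebul, gonevenaboth), so the final letter is not what conditions the rule; the last vowel is.
"lopwol" has last vowel 'o'. The stems whose last vowel is 'o' (wibwinhol → wibwinholesh, hesagov → hesagovesh) add -esh.
So lopwol → lopwolesh.

lopwolesh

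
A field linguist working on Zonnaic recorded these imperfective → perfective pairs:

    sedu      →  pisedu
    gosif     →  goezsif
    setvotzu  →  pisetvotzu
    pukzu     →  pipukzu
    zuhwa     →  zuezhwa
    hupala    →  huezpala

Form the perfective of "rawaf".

pukzu and gosif both have 2 vowels yet inflect differently (pipukzu, goezsif), so the number of vowels is not what conditions the rule; the final letter is.
"rawaf" ends in -f. The one such stem in the data (gosif → goezsif) inserts -ez- after the first vowel (as do zuhwa, hupala), so the same rule applies.
The other pattern: stems ending in -u add the prefix pi-.
So rawaf → raezwaf.

raezwaf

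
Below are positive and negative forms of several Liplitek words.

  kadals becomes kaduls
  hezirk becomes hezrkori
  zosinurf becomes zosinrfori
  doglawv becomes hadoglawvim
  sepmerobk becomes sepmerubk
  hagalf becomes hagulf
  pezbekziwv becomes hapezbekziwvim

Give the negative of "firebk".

"firebk" has second-to-last letter 'b'. The one such stem in the data (sepmerobk → sepmerubk) changes the last vowel to 'u' (as do kadals, hagalf), so the same rule applies.
The other patterns: stems whose second-to-last letter is 'w' add ha- … -im around the stem; stems whose second-to-last letter is 'r' delete the last vowel and add -ori.
So firebk → firubk.

firubk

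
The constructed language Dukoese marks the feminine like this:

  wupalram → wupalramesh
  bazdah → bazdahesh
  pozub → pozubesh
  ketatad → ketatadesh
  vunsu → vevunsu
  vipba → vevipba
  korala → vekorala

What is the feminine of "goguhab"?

pozub and vunsu both have last vowel 'u' yet inflect differently (pozubesh, vevunsu), so the last vowel is not what conditions the rule; whether the stem ends in a vowel or a consonant is.
"goguhab" ends in a consonant. The stems ending in a consonant (wupalram → wupalramesh, bazdah → bazdahesh, pozub → pozubesh) add -esh.
The other pattern: stems ending in a vowel add the prefix ve-.
So goguhab → goguhabesh.

goguhabesh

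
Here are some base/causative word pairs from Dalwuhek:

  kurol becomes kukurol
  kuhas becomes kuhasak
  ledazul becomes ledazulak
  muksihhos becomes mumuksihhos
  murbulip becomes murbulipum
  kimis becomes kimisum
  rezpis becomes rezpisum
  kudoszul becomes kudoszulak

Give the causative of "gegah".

gegahak

kimis and muksihhos both end in -s yet inflect differently (kimisum, mumuksihhos), so the final letter is not what conditions the rule; the last vowel is.
"gegah" has last vowel 'a'. The one such stem in the data (kuhas → kuhasak) adds -ak, so the same rule applies.
So gegah → gegahak.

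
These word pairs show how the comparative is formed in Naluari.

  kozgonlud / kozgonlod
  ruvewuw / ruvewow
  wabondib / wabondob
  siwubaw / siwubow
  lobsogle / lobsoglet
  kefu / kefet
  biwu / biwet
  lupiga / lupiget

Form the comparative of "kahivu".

kozgonlud and kefu both have last vowel 'u' yet inflect differently (kozgonlod, kefet), so the last vowel is not what conditions the rule; whether the stem ends in a vowel or a consonant is.
"kahivu" ends in a vowel. The stems ending in a vowel (lobsogle → lobsoglet, kefu → kefet, biwu → biwet) drop the final letter and add -et.
The other pattern: stems ending in a consonant change the last vowel to 'o'.
So kahivu → kahivet.

kahivet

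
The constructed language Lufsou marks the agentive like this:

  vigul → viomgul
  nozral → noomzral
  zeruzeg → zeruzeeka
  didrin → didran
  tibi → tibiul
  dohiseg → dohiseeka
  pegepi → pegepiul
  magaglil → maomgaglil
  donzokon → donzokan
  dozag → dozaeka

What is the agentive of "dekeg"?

dekeeka

"dekeg" ends in -g. The stems ending in -g (dohiseg → dohiseeka, dozag → dozaeka, zeruzeg → zeruzeeka) drop the final letter and add -eka.
The other patterns: stems ending in -n change the last vowel to 'a'; stems ending in -l insert -om- after the first vowel; stems ending in -i add -ul.
So dekeg → dekeeka.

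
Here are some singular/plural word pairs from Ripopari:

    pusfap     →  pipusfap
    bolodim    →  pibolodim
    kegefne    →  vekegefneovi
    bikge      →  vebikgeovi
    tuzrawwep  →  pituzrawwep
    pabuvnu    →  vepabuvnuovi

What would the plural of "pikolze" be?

vepikolzeovi

kegefne and tuzrawwep both have last vowel 'e' yet inflect differently (vekegefneovi, pituzrawwep), so the last vowel is not what conditions the rule; whether the stem ends in a vowel or a consonant is.
"pikolze" ends in a vowel. The stems ending in a vowel (kegefne → vekegefneovi, bikge → vebikgeovi, pabuvnu → vepabuvnuovi) add ve- … -ovi around the stem.
The other pattern: stems ending in a consonant add the prefix pi-.
So pikolze → vepikolzeovi.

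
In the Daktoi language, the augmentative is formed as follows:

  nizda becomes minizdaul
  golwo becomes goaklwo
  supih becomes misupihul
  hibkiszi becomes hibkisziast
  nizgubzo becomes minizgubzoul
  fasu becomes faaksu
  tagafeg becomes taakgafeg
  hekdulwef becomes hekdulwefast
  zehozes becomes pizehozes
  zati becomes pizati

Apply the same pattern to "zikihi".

pizikihi

hibkiszi and zati both end in -i yet inflect differently (hibkisziast, pizati), so the final letter is not what conditions the rule; the first letter is.
"zikihi" begins with z-. The stems beginning with z- (zehozes → pizehozes, zati → pizati) add the prefix pi-.
The other patterns: stems beginning with h- add -ast; stems beginning with n- or s- add mi- … -ul around the stem; stems beginning with f-, g- or t- insert -ak- after the first vowel.
So zikihi → pizikihi.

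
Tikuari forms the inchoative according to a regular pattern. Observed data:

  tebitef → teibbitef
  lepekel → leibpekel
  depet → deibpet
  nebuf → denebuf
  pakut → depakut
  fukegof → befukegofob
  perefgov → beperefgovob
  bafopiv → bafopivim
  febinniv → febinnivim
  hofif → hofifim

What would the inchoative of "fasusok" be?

tebitef and nebuf both end in -f yet inflect differently (teibbitef, denebuf), so the final letter is not what conditions the rule; the last vowel is.
"fasusok" has last vowel 'o'. The stems whose last vowel is 'o' (fukegof → befukegofob, perefgov → beperefgovob) add be- … -ob around the stem.
So fasusok → befasusokob.

befasusokob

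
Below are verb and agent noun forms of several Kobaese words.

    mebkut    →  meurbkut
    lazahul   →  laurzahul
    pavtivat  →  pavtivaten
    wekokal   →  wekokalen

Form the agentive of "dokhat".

dokhaten

mebkut and pavtivat both end in -t yet inflect differently (meurbkut, pavtivaten), so the final letter is not what conditions the rule; the last vowel is.
"dokhat" has last vowel 'a'. The stems whose last vowel is 'a' (pavtivat → pavtivaten, wekokal → wekokalen) add -en.
The other pattern: stems whose last vowel is 'u' insert -ur- after the first vowel.
So dokhat → dokhaten.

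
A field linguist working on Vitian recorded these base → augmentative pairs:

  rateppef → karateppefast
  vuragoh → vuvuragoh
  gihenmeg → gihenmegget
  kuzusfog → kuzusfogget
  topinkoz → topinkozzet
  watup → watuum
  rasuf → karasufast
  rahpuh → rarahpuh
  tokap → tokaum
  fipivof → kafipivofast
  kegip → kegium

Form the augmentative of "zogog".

vuragoh and fipivof both have last vowel 'o' yet inflect differently (vuvuragoh, kafipivofast), so the last vowel is not what conditions the rule; the final letter is.
"zogog" ends in -g. The stems ending in -g (kuzusfog → kuzusfogget, gihenmeg → gihenmegget) double the final consonant and add -et.
The other patterns: stems ending in -h repeat the first consonant+vowel as a prefix; stems ending in -f add ka- … -ast around the stem; stems ending in -p drop the final letter and add -um.
So zogog → zogogget.

zogogget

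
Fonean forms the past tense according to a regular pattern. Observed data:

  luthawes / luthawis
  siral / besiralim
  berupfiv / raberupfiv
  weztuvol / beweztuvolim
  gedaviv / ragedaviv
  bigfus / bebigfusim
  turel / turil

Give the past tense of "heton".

behetonim

"heton" has last vowel 'o'. The one such stem in the data (weztuvol → beweztuvolim) adds be- … -im around the stem, so the same rule applies.
The other patterns: stems whose last vowel is 'e' change the last vowel to 'i'; stems whose last vowel is 'i' add the prefix ra-.
So heton → behetonim.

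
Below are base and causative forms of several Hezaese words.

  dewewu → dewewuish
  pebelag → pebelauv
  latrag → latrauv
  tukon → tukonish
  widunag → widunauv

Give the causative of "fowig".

fowiuv

latrag and tukon both have 2 vowels yet inflect differently (latrauv, tukonish), so the number of vowels is not what conditions the rule; the final letter is.
"fowig" ends in -g. The stems ending in -g (latrag → latrauv, widunag → widunauv, pebelag → pebelauv) drop the final letter and add -uv.
The other pattern: stems ending in -n or -u add -ish.
So fowig → fowiuv.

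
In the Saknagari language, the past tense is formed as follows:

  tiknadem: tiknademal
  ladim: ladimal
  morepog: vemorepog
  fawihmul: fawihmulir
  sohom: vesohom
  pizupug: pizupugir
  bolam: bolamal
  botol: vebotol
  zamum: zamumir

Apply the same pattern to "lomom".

velomom

zamum and sohom both end in -m yet inflect differently (zamumir, vesohom), so the final letter is not what conditions the rule; the last vowel is.
"lomom" has last vowel 'o'. The stems whose last vowel is 'o' (sohom → vesohom, morepog → vemorepog, botol → vebotol) add the prefix ve-.
So lomom → velomom.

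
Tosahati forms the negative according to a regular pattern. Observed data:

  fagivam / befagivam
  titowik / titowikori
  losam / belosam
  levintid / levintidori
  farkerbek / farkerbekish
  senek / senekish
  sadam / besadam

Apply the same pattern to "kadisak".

bekadisak

"kadisak" has last vowel 'a'. The stems whose last vowel is 'a' (fagivam → befagivam, sadam → besadam, losam → belosam) add the prefix be-.
The other patterns: stems whose last vowel is 'i' add -ori; stems whose last vowel is 'e' add -ish.
So kadisak → bekadisak.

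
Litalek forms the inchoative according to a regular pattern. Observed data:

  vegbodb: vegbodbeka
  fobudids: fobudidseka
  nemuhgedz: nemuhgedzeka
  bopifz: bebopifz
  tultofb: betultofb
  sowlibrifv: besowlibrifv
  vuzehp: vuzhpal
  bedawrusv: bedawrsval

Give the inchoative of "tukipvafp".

betukipvafp

"tukipvafp" has second-to-last letter 'f'. The stems whose second-to-last letter is 'f' (bopifz → bebopifz, tultofb → betultofb, sowlibrifv → besowlibrifv) add the prefix be-.
So tukipvafp → betukipvafp.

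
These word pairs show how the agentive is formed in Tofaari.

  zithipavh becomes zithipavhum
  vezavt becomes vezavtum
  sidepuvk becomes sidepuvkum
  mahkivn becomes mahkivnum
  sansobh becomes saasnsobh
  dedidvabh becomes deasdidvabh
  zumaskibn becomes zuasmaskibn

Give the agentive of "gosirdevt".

zithipavh and sansobh both end in -h yet inflect differently (zithipavhum, saasnsobh), so the final letter is not what conditions the rule; the second-to-last letter is.
"gosirdevt" has second-to-last letter 'v'. The stems whose second-to-last letter is 'v' (zithipavh → zithipavhum, vezavt → vezavtum, sidepuvk → sidepuvkum) add -um.
The other pattern: stems whose second-to-last letter is 'b' insert -as- after the first vowel.
So gosirdevt → gosirdevtum.

gosirdevtum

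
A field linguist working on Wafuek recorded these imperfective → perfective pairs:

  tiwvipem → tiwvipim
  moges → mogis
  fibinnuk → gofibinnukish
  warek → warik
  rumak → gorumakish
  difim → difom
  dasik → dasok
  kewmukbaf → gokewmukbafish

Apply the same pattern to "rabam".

difim and tiwvipem both end in -m yet inflect differently (difom, tiwvipim), so the final letter is not what conditions the rule; the last vowel is.
"rabam" has last vowel 'a'. The stems whose last vowel is 'a' (kewmukbaf → gokewmukbafish, rumak → gorumakish) add go- … -ish around the stem.
The other patterns: stems whose last vowel is 'i' change the last vowel to 'o'; stems whose last vowel is 'e' change the last vowel to 'i'.
So rabam → gorabamish.

gorabamish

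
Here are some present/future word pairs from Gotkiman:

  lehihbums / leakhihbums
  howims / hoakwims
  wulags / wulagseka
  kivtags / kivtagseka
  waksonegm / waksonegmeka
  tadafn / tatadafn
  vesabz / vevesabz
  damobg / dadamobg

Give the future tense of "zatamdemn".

zaaktamdemn

lehihbums and wulags both end in -s yet inflect differently (leakhihbums, wulagseka), so the final letter is not what conditions the rule; the second-to-last letter is.
"zatamdemn" has second-to-last letter 'm'. The stems whose second-to-last letter is 'm' (lehihbums → leakhihbums, howims → hoakwims) insert -ak- after the first vowel.
The other patterns: stems whose second-to-last letter is 'g' add -eka; stems whose second-to-last letter is 'b' or 'f' repeat the first consonant+vowel as a prefix.
So zatamdemn → zaaktamdemn.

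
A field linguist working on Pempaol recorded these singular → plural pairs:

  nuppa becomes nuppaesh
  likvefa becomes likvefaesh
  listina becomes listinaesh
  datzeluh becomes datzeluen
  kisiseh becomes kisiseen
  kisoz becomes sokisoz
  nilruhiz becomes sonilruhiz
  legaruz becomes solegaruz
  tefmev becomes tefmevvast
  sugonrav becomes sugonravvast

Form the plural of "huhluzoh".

huhluzoen

"huhluzoh" ends in -h. The stems ending in -h (datzeluh → datzeluen, kisiseh → kisiseen) drop the final letter and add -en.
So huhluzoh → huhluzoen.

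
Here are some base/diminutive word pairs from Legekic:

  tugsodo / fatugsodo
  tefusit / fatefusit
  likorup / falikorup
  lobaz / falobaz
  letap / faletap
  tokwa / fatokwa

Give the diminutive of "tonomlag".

Every pair shown (tugsodo → fatugsodo, tefusit → fatefusit, likorup → falikorup, …) follows the same rule: add the prefix fa-.
So tonomlag → fatonomlag.

fatonomlag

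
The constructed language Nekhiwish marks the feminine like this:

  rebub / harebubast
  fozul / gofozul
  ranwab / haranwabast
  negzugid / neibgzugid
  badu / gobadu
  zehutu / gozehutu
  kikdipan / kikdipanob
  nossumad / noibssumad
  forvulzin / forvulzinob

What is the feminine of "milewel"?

gomilewel

kikdipan and nossumad both have last vowel 'a' yet inflect differently (kikdipanob, noibssumad), so the last vowel is not what conditions the rule; the final letter is.
"milewel" ends in -l. The one such stem in the data (fozul → gofozul) adds the prefix go-, so the same rule applies.
The other patterns: stems ending in -n add -ob; stems ending in -d insert -ib- after the first vowel; stems ending in -b add ha- … -ast around the stem.
So milewel → gomilewel.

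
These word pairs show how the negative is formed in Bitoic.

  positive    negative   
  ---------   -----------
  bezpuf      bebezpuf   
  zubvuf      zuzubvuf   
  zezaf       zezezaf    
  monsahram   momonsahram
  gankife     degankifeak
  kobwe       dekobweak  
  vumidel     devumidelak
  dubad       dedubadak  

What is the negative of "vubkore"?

devubkoreak

zezaf and dubad both have last vowel 'a' yet inflect differently (zezezaf, dedubadak), so the last vowel is not what conditions the rule; the final letter is.
"vubkore" ends in -e. The stems ending in -e (gankife → degankifeak, kobwe → dekobweak) add de- … -ak around the stem.
The other pattern: stems ending in -f or -m repeat the first consonant+vowel as a prefix.
So vubkore → devubkoreak.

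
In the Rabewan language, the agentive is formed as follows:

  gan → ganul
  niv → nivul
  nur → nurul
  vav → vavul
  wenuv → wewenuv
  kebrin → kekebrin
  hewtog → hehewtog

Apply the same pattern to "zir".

zirul

"zir" has 1 vowel. The stems with 1 vowel (gan → ganul, niv → nivul, nur → nurul) add -ul.
The other pattern: stems with 2 vowels repeat the first consonant+vowel as a prefix.
So zir → zirul.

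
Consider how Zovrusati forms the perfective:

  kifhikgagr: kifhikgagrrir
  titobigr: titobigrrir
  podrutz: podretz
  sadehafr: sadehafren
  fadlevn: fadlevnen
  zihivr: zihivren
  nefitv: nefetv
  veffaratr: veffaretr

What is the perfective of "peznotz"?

peznetz

titobigr and veffaratr both end in -r yet inflect differently (titobigrrir, veffaretr), so the final letter is not what conditions the rule; the second-to-last letter is.
"peznotz" has second-to-last letter 't'. The stems whose second-to-last letter is 't' (nefitv → nefetv, podrutz → podretz, veffaratr → veffaretr) change the last vowel to 'e'.
So peznotz → peznetz.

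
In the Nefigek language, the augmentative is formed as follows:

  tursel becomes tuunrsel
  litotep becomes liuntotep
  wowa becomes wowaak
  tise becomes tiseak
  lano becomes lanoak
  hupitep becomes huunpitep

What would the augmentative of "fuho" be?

tise and tursel both have last vowel 'e' yet inflect differently (tiseak, tuunrsel), so the last vowel is not what conditions the rule; whether the stem ends in a vowel or a consonant is.
"fuho" ends in a vowel. The stems ending in a vowel (wowa → wowaak, lano → lanoak, tise → tiseak) add -ak.
So fuho → fuhoak.

fuhoak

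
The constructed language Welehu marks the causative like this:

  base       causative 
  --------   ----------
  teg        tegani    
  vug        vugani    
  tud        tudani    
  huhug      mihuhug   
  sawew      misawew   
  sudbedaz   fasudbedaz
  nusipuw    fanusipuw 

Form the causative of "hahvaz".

"hahvaz" has 2 vowels. The stems with 2 vowels (huhug → mihuhug, sawew → misawew) add the prefix mi-.
The other patterns: stems with 1 vowel add -ani; stems with 3 vowels add the prefix fa-.
So hahvaz → mihahvaz.

mihahvaz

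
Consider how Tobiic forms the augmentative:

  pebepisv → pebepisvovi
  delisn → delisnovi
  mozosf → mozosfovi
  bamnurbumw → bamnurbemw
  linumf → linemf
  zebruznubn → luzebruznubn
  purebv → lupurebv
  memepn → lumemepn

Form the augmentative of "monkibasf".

"monkibasf" has second-to-last letter 's'. The stems whose second-to-last letter is 's' (pebepisv → pebepisvovi, delisn → delisnovi, mozosf → mozosfovi) add -ovi.
The other patterns: stems whose second-to-last letter is 'm' change the last vowel to 'e'; stems whose second-to-last letter is 'b' or 'p' add the prefix lu-.
So monkibasf → monkibasfovi.

monkibasfovi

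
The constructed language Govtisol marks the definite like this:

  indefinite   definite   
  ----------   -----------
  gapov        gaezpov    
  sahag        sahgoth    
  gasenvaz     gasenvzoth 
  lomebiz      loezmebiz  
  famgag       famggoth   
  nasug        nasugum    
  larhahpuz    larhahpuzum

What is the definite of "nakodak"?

nakodkoth

larhahpuz and gasenvaz both end in -z yet inflect differently (larhahpuzum, gasenvzoth), so the final letter is not what conditions the rule; the last vowel is.
"nakodak" has last vowel 'a'. The stems whose last vowel is 'a' (gasenvaz → gasenvzoth, famgag → famggoth, sahag → sahgoth) delete the last vowel and add -oth.
The other patterns: stems whose last vowel is 'u' add -um; stems whose last vowel is 'i' or 'o' insert -ez- after the first vowel.
So nakodak → nakodkoth.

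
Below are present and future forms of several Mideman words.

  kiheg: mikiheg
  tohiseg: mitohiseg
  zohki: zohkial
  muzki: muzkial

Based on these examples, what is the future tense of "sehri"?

kiheg and zohki both have 2 vowels yet inflect differently (mikiheg, zohkial), so the number of vowels is not what conditions the rule; the final letter is.
"sehri" ends in -i. The stems ending in -i (zohki → zohkial, muzki → muzkial) add -al.
So sehri → sehrial.

sehrial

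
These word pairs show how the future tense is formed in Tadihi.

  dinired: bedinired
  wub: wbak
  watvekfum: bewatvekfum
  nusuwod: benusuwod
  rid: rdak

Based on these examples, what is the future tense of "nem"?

nmak

dinired and rid both end in -d yet inflect differently (bedinired, rdak), so the final letter is not what conditions the rule; the number of vowels is.
"nem" has 1 vowel. The stems with 1 vowel (rid → rdak, wub → wbak) delete the last vowel and add -ak.
So nem → nmak.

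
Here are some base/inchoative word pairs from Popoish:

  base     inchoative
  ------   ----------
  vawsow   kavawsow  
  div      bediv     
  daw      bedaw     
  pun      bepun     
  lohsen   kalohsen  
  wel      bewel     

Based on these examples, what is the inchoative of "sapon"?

kasapon

"sapon" has 2 vowels. The stems with 2 vowels (vawsow → kavawsow, lohsen → kalohsen) add the prefix ka-.
The other pattern: stems with 1 vowel add the prefix be-.
So sapon → kasapon.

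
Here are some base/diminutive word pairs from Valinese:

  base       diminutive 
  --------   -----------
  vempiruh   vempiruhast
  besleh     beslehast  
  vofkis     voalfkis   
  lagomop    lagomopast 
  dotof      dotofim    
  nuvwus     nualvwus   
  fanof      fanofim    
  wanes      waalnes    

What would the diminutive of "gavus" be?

gaalvus

wanes and besleh both have last vowel 'e' yet inflect differently (waalnes, beslehast), so the last vowel is not what conditions the rule; the final letter is.
"gavus" ends in -s. The stems ending in -s (vofkis → voalfkis, nuvwus → nualvwus, wanes → waalnes) insert -al- after the first vowel.
So gavus → gaalvus.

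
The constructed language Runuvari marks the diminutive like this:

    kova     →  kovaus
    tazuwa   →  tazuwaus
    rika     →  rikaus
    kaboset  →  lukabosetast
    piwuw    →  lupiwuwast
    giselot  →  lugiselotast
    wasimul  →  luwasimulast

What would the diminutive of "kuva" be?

kuvaus

kova and kaboset both begin with k- yet inflect differently (kovaus, lukabosetast), so the first letter is not what conditions the rule; whether the stem ends in a vowel or a consonant is.
"kuva" ends in a vowel. The stems ending in a vowel (kova → kovaus, tazuwa → tazuwaus, rika → rikaus) add -us.
So kuva → kuvaus.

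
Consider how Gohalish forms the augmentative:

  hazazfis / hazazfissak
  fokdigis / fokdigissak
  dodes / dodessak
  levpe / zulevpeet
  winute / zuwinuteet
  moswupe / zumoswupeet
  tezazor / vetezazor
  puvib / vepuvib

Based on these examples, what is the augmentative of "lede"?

zuledeet

dodes and levpe both have last vowel 'e' yet inflect differently (dodessak, zulevpeet), so the last vowel is not what conditions the rule; the final letter is.
"lede" ends in -e. The stems ending in -e (levpe → zulevpeet, winute → zuwinuteet, moswupe → zumoswupeet) add zu- … -et around the stem.
The other patterns: stems ending in -s double the final consonant and add -ak; stems ending in -b or -r add the prefix ve-.
So lede → zuledeet.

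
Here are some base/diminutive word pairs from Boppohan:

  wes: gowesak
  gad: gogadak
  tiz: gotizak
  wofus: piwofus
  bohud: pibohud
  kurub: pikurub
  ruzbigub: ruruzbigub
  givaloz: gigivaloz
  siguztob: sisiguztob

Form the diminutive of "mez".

wes and wofus both end in -s yet inflect differently (gowesak, piwofus), so the final letter is not what conditions the rule; the number of vowels is.
"mez" has 1 vowel. The stems with 1 vowel (wes → gowesak, gad → gogadak, tiz → gotizak) add go- … -ak around the stem.
The other patterns: stems with 2 vowels add the prefix pi-; stems with 3 vowels repeat the first consonant+vowel as a prefix.
So mez → gomezak.

gomezak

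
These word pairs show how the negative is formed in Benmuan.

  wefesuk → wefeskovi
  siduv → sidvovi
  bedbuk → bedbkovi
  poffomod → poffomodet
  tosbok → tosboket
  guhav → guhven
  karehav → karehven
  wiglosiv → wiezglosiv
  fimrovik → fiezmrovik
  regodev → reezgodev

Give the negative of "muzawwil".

wefesuk and tosbok both end in -k yet inflect differently (wefeskovi, tosboket), so the final letter is not what conditions the rule; the last vowel is.
"muzawwil" has last vowel 'i'. The stems whose last vowel is 'i' (wiglosiv → wiezglosiv, fimrovik → fiezmrovik) insert -ez- after the first vowel.
So muzawwil → muezzawwil.

muezzawwil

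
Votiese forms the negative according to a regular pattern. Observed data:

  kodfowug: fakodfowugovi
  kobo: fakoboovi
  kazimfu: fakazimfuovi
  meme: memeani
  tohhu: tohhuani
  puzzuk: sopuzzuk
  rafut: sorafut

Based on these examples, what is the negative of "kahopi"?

"kahopi" begins with k-. The stems beginning with k- (kodfowug → fakodfowugovi, kobo → fakoboovi, kazimfu → fakazimfuovi) add fa- … -ovi around the stem.
So kahopi → fakahopiovi.

fakahopiovi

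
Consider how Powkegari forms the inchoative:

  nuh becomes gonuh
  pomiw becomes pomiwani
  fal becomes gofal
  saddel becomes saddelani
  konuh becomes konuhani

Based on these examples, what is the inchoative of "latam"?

latamani

"latam" has 2 vowels. The stems with 2 vowels (saddel → saddelani, konuh → konuhani, pomiw → pomiwani) add -ani.
The other pattern: stems with 1 vowel add the prefix go-.
So latam → latamani.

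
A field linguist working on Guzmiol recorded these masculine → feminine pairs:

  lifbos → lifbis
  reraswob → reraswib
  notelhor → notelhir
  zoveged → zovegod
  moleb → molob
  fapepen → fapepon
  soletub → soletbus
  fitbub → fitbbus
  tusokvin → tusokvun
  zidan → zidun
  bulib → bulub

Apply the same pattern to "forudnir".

forudnur

"forudnir" has last vowel 'i'. The stems whose last vowel is 'i' (tusokvin → tusokvun, bulib → bulub) change the last vowel to 'u'.
So forudnir → forudnur.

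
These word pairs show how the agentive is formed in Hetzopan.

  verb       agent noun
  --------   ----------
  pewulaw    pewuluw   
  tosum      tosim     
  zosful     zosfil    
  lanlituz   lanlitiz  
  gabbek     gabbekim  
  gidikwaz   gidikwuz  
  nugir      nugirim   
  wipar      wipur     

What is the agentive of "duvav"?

duvuv

"duvav" has last vowel 'a'. The stems whose last vowel is 'a' (gidikwaz → gidikwuz, pewulaw → pewuluw, wipar → wipur) change the last vowel to 'u'.
The other patterns: stems whose last vowel is 'e' or 'i' add -im; stems whose last vowel is 'u' change the last vowel to 'i'.
So duvav → duvuv.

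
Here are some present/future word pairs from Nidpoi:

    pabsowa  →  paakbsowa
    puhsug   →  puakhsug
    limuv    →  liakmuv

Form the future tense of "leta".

leakta

Every pair shown (pabsowa → paakbsowa, puhsug → puakhsug, limuv → liakmuv) follows the same rule: insert -ak- after the first vowel.
So leta → leakta.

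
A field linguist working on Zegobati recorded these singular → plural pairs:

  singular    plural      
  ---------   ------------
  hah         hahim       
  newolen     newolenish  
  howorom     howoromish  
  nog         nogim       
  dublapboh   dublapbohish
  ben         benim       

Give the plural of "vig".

vigim

dublapboh and hah both end in -h yet inflect differently (dublapbohish, hahim), so the final letter is not what conditions the rule; the number of vowels is.
"vig" has 1 vowel. The stems with 1 vowel (hah → hahim, nog → nogim, ben → benim) add -im.
The other pattern: stems with 3 vowels add -ish.
So vig → vigim.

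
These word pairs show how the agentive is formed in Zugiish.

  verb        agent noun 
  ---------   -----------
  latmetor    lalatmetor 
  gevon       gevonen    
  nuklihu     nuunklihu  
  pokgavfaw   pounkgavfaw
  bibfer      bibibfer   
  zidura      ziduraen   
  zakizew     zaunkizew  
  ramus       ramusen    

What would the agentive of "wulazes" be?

wulazesen

"wulazes" ends in -s. The one such stem in the data (ramus → ramusen) adds -en, so the same rule applies.
So wulazes → wulazesen.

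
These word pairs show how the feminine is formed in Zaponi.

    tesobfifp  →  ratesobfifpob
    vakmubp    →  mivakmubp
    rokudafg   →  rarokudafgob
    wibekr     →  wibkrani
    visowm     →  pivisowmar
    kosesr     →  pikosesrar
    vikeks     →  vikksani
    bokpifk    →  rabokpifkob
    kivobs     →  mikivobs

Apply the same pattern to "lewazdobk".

vikeks and kivobs both end in -s yet inflect differently (vikksani, mikivobs), so the final letter is not what conditions the rule; the second-to-last letter is.
"lewazdobk" has second-to-last letter 'b'. The stems whose second-to-last letter is 'b' (vakmubp → mivakmubp, kivobs → mikivobs) add the prefix mi-.
So lewazdobk → milewazdobk.

milewazdobk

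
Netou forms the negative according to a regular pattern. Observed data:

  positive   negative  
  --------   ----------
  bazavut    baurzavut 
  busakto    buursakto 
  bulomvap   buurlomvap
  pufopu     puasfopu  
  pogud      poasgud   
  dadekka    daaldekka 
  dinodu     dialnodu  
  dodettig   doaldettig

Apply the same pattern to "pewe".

pufopu and dinodu both end in -u yet inflect differently (puasfopu, dialnodu), so the final letter is not what conditions the rule; the first letter is.
"pewe" begins with p-. The stems beginning with p- (pufopu → puasfopu, pogud → poasgud) insert -as- after the first vowel.
The other patterns: stems beginning with b- insert -ur- after the first vowel; stems beginning with d- insert -al- after the first vowel.
So pewe → peaswe.

peaswe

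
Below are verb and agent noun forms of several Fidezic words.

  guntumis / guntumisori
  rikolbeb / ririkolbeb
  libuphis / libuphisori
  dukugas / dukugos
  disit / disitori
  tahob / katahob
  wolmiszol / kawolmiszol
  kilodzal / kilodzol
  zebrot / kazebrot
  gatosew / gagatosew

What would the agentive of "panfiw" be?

zebrot and disit both end in -t yet inflect differently (kazebrot, disitori), so the final letter is not what conditions the rule; the last vowel is.
"panfiw" has last vowel 'i'. The stems whose last vowel is 'i' (libuphis → libuphisori, disit → disitori, guntumis → guntumisori) add -ori.
The other patterns: stems whose last vowel is 'o' add the prefix ka-; stems whose last vowel is 'e' repeat the first consonant+vowel as a prefix; stems whose last vowel is 'a' change the last vowel to 'o'.
So panfiw → panfiwori.

panfiwori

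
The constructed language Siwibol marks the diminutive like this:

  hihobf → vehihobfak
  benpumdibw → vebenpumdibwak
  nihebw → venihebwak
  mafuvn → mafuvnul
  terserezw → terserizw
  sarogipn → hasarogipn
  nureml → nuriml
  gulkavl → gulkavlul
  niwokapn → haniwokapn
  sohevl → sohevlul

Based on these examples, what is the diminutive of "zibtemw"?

zibtimw

mafuvn and niwokapn both end in -n yet inflect differently (mafuvnul, haniwokapn), so the final letter is not what conditions the rule; the second-to-last letter is.
"zibtemw" has second-to-last letter 'm'. The one such stem in the data (nureml → nuriml) changes the last vowel to 'i' (as does terserezw), so the same rule applies.
The other patterns: stems whose second-to-last letter is 'v' add -ul; stems whose second-to-last letter is 'p' add the prefix ha-; stems whose second-to-last letter is 'b' add ve- … -ak around the stem.
So zibtemw → zibtimw.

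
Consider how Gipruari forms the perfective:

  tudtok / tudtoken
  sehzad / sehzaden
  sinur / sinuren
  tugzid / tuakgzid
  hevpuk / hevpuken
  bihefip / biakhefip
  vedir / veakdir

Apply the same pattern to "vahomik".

tugzid and sehzad both end in -d yet inflect differently (tuakgzid, sehzaden), so the final letter is not what conditions the rule; the last vowel is.
"vahomik" has last vowel 'i'. The stems whose last vowel is 'i' (vedir → veakdir, tugzid → tuakgzid, bihefip → biakhefip) insert -ak- after the first vowel.
The other pattern: stems whose last vowel is 'a', 'o' or 'u' add -en.
So vahomik → vaakhomik.

vaakhomik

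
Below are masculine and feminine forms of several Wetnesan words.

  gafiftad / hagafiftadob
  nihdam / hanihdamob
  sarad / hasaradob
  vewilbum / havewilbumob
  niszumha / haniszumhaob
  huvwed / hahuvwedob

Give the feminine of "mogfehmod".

Every pair shown (gafiftad → hagafiftadob, nihdam → hanihdamob, sarad → hasaradob, …) follows the same rule: add ha- … -ob around the stem.
So mogfehmod → hamogfehmodob.

hamogfehmodob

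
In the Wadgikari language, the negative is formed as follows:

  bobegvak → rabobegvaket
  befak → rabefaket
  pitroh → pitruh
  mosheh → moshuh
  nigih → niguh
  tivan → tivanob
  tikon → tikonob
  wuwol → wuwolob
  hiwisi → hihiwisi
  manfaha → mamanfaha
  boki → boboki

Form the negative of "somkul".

somkulob

"somkul" ends in -l. The one such stem in the data (wuwol → wuwolob) adds -ob, so the same rule applies.
The other patterns: stems ending in -k add ra- … -et around the stem; stems ending in -h change the last vowel to 'u'; stems ending in -a or -i repeat the first consonant+vowel as a prefix.
So somkul → somkulob.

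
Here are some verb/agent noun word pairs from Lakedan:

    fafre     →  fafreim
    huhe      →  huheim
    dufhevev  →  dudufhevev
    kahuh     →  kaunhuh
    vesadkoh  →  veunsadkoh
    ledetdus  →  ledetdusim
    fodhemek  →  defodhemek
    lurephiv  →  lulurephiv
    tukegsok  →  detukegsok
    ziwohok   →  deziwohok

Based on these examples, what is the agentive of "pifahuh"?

ziwohok and vesadkoh both have last vowel 'o' yet inflect differently (deziwohok, veunsadkoh), so the last vowel is not what conditions the rule; the final letter is.
"pifahuh" ends in -h. The stems ending in -h (vesadkoh → veunsadkoh, kahuh → kaunhuh) insert -un- after the first vowel.
The other patterns: stems ending in -k add the prefix de-; stems ending in -v repeat the first consonant+vowel as a prefix; stems ending in -e or -s add -im.
So pifahuh → piunfahuh.

piunfahuh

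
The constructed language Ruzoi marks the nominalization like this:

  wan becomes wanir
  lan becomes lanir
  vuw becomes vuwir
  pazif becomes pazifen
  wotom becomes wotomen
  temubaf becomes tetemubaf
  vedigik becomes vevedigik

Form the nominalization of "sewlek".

pazif and temubaf both end in -f yet inflect differently (pazifen, tetemubaf), so the final letter is not what conditions the rule; the number of vowels is.
"sewlek" has 2 vowels. The stems with 2 vowels (pazif → pazifen, wotom → wotomen) add -en.
The other patterns: stems with 1 vowel add -ir; stems with 3 vowels repeat the first consonant+vowel as a prefix.
So sewlek → sewleken.

sewleken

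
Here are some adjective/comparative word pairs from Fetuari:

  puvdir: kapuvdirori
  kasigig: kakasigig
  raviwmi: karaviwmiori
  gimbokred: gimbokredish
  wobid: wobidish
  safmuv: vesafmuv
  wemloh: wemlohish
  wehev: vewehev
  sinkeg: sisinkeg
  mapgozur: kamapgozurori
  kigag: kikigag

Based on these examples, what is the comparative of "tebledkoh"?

wobid and puvdir both have last vowel 'i' yet inflect differently (wobidish, kapuvdirori), so the last vowel is not what conditions the rule; the final letter is.
"tebledkoh" ends in -h. The one such stem in the data (wemloh → wemlohish) adds -ish, so the same rule applies.
So tebledkoh → tebledkohish.

tebledkohish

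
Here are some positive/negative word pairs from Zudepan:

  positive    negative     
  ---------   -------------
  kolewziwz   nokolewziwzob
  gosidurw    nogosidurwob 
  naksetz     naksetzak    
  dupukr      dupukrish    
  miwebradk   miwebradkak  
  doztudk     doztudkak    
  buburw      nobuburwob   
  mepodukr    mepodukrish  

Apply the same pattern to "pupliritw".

naksetz and kolewziwz both end in -z yet inflect differently (naksetzak, nokolewziwzob), so the final letter is not what conditions the rule; the second-to-last letter is.
"pupliritw" has second-to-last letter 't'. The one such stem in the data (naksetz → naksetzak) adds -ak, so the same rule applies.
So pupliritw → pupliritwak.

pupliritwak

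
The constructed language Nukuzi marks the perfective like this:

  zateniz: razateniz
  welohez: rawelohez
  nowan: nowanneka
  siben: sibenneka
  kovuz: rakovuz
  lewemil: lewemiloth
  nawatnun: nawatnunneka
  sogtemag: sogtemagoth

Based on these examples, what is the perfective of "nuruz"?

welohez and siben both have last vowel 'e' yet inflect differently (rawelohez, sibenneka), so the last vowel is not what conditions the rule; the final letter is.
"nuruz" ends in -z. The stems ending in -z (zateniz → razateniz, kovuz → rakovuz, welohez → rawelohez) add the prefix ra-.
The other patterns: stems ending in -n double the final consonant and add -eka; stems ending in -g or -l add -oth.
So nuruz → ranuruz.

ranuruz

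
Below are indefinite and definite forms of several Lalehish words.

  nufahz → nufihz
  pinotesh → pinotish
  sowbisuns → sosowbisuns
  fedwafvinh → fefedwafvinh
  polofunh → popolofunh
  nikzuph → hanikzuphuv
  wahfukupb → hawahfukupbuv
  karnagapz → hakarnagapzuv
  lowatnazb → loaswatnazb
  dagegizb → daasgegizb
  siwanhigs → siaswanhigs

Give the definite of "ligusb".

ligisb

pinotesh and fedwafvinh both end in -h yet inflect differently (pinotish, fefedwafvinh), so the final letter is not what conditions the rule; the second-to-last letter is.
"ligusb" has second-to-last letter 's'. The one such stem in the data (pinotesh → pinotish) changes the last vowel to 'i' (as does nufahz), so the same rule applies.
The other patterns: stems whose second-to-last letter is 'n' repeat the first consonant+vowel as a prefix; stems whose second-to-last letter is 'p' add ha- … -uv around the stem; stems whose second-to-last letter is 'g' or 'z' insert -as- after the first vowel.
So ligusb → ligisb.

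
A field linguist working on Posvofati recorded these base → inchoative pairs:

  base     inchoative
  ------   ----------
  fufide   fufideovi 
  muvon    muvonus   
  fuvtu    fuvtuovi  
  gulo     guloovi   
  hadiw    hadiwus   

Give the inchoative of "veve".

veveovi

"veve" ends in a vowel. The stems ending in a vowel (gulo → guloovi, fuvtu → fuvtuovi, fufide → fufideovi) add -ovi.
The other pattern: stems ending in a consonant add -us.
So veve → veveovi.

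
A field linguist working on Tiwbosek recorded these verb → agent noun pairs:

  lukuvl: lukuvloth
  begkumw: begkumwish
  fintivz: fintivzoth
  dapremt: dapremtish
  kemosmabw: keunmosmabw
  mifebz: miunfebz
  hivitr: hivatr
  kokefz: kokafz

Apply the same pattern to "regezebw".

fintivz and mifebz both end in -z yet inflect differently (fintivzoth, miunfebz), so the final letter is not what conditions the rule; the second-to-last letter is.
"regezebw" has second-to-last letter 'b'. The stems whose second-to-last letter is 'b' (mifebz → miunfebz, kemosmabw → keunmosmabw) insert -un- after the first vowel.
The other patterns: stems whose second-to-last letter is 'v' add -oth; stems whose second-to-last letter is 'm' add -ish; stems whose second-to-last letter is 'f' or 't' change the last vowel to 'a'.
So regezebw → reungezebw.

reungezebw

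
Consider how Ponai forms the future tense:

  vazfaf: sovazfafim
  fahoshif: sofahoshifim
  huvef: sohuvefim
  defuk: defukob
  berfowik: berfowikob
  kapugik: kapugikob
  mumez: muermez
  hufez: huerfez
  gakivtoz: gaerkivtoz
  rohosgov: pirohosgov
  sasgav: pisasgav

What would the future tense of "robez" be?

fahoshif and berfowik both have last vowel 'i' yet inflect differently (sofahoshifim, berfowikob), so the last vowel is not what conditions the rule; the final letter is.
"robez" ends in -z. The stems ending in -z (mumez → muermez, hufez → huerfez, gakivtoz → gaerkivtoz) insert -er- after the first vowel.
The other patterns: stems ending in -f add so- … -im around the stem; stems ending in -k add -ob; stems ending in -v add the prefix pi-.
So robez → roerbez.

roerbez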